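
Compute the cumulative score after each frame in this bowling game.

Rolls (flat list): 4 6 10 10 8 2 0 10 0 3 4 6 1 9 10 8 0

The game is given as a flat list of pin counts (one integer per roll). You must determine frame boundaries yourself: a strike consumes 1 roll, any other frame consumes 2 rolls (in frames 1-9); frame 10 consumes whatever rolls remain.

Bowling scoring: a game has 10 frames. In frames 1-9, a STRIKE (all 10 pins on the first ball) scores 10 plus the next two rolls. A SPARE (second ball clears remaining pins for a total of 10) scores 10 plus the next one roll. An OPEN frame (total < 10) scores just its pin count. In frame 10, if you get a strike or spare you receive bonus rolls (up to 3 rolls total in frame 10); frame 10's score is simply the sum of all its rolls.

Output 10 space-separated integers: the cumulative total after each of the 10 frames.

Answer: 20 48 68 78 88 91 102 122 140 148

Derivation:
Frame 1: SPARE (4+6=10). 10 + next roll (10) = 20. Cumulative: 20
Frame 2: STRIKE. 10 + next two rolls (10+8) = 28. Cumulative: 48
Frame 3: STRIKE. 10 + next two rolls (8+2) = 20. Cumulative: 68
Frame 4: SPARE (8+2=10). 10 + next roll (0) = 10. Cumulative: 78
Frame 5: SPARE (0+10=10). 10 + next roll (0) = 10. Cumulative: 88
Frame 6: OPEN (0+3=3). Cumulative: 91
Frame 7: SPARE (4+6=10). 10 + next roll (1) = 11. Cumulative: 102
Frame 8: SPARE (1+9=10). 10 + next roll (10) = 20. Cumulative: 122
Frame 9: STRIKE. 10 + next two rolls (8+0) = 18. Cumulative: 140
Frame 10: OPEN. Sum of all frame-10 rolls (8+0) = 8. Cumulative: 148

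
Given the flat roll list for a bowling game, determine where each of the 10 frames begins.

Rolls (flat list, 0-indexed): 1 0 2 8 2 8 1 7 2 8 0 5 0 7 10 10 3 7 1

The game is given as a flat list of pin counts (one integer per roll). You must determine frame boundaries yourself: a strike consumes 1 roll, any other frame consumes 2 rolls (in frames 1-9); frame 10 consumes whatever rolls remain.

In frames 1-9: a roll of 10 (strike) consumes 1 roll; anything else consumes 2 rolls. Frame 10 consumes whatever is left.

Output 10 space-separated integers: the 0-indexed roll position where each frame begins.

Frame 1 starts at roll index 0: rolls=1,0 (sum=1), consumes 2 rolls
Frame 2 starts at roll index 2: rolls=2,8 (sum=10), consumes 2 rolls
Frame 3 starts at roll index 4: rolls=2,8 (sum=10), consumes 2 rolls
Frame 4 starts at roll index 6: rolls=1,7 (sum=8), consumes 2 rolls
Frame 5 starts at roll index 8: rolls=2,8 (sum=10), consumes 2 rolls
Frame 6 starts at roll index 10: rolls=0,5 (sum=5), consumes 2 rolls
Frame 7 starts at roll index 12: rolls=0,7 (sum=7), consumes 2 rolls
Frame 8 starts at roll index 14: roll=10 (strike), consumes 1 roll
Frame 9 starts at roll index 15: roll=10 (strike), consumes 1 roll
Frame 10 starts at roll index 16: 3 remaining rolls

Answer: 0 2 4 6 8 10 12 14 15 16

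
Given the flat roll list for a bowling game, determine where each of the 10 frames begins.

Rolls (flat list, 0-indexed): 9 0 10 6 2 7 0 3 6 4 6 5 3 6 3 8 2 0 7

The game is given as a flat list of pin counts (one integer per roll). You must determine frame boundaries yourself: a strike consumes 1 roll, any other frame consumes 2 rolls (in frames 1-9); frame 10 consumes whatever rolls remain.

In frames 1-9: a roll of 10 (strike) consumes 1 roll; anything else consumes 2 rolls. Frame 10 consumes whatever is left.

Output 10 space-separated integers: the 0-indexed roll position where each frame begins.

Frame 1 starts at roll index 0: rolls=9,0 (sum=9), consumes 2 rolls
Frame 2 starts at roll index 2: roll=10 (strike), consumes 1 roll
Frame 3 starts at roll index 3: rolls=6,2 (sum=8), consumes 2 rolls
Frame 4 starts at roll index 5: rolls=7,0 (sum=7), consumes 2 rolls
Frame 5 starts at roll index 7: rolls=3,6 (sum=9), consumes 2 rolls
Frame 6 starts at roll index 9: rolls=4,6 (sum=10), consumes 2 rolls
Frame 7 starts at roll index 11: rolls=5,3 (sum=8), consumes 2 rolls
Frame 8 starts at roll index 13: rolls=6,3 (sum=9), consumes 2 rolls
Frame 9 starts at roll index 15: rolls=8,2 (sum=10), consumes 2 rolls
Frame 10 starts at roll index 17: 2 remaining rolls

Answer: 0 2 3 5 7 9 11 13 15 17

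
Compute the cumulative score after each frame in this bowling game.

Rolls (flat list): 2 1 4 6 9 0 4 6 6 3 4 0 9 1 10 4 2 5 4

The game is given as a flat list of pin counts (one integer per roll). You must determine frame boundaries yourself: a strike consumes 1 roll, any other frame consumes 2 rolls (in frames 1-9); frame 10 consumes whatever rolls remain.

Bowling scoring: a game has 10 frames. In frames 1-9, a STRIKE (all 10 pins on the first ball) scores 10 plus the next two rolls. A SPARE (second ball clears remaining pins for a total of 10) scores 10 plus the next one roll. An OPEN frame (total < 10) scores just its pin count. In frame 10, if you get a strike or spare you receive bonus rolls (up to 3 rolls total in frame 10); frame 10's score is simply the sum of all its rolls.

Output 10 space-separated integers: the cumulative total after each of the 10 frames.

Frame 1: OPEN (2+1=3). Cumulative: 3
Frame 2: SPARE (4+6=10). 10 + next roll (9) = 19. Cumulative: 22
Frame 3: OPEN (9+0=9). Cumulative: 31
Frame 4: SPARE (4+6=10). 10 + next roll (6) = 16. Cumulative: 47
Frame 5: OPEN (6+3=9). Cumulative: 56
Frame 6: OPEN (4+0=4). Cumulative: 60
Frame 7: SPARE (9+1=10). 10 + next roll (10) = 20. Cumulative: 80
Frame 8: STRIKE. 10 + next two rolls (4+2) = 16. Cumulative: 96
Frame 9: OPEN (4+2=6). Cumulative: 102
Frame 10: OPEN. Sum of all frame-10 rolls (5+4) = 9. Cumulative: 111

Answer: 3 22 31 47 56 60 80 96 102 111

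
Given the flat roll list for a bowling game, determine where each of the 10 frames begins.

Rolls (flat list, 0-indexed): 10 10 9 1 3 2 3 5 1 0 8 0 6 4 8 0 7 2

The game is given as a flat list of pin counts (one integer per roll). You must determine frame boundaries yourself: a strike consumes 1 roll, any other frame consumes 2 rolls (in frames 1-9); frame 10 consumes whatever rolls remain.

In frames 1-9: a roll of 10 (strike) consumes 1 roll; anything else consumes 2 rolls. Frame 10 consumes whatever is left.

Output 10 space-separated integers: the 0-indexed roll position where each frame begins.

Frame 1 starts at roll index 0: roll=10 (strike), consumes 1 roll
Frame 2 starts at roll index 1: roll=10 (strike), consumes 1 roll
Frame 3 starts at roll index 2: rolls=9,1 (sum=10), consumes 2 rolls
Frame 4 starts at roll index 4: rolls=3,2 (sum=5), consumes 2 rolls
Frame 5 starts at roll index 6: rolls=3,5 (sum=8), consumes 2 rolls
Frame 6 starts at roll index 8: rolls=1,0 (sum=1), consumes 2 rolls
Frame 7 starts at roll index 10: rolls=8,0 (sum=8), consumes 2 rolls
Frame 8 starts at roll index 12: rolls=6,4 (sum=10), consumes 2 rolls
Frame 9 starts at roll index 14: rolls=8,0 (sum=8), consumes 2 rolls
Frame 10 starts at roll index 16: 2 remaining rolls

Answer: 0 1 2 4 6 8 10 12 14 16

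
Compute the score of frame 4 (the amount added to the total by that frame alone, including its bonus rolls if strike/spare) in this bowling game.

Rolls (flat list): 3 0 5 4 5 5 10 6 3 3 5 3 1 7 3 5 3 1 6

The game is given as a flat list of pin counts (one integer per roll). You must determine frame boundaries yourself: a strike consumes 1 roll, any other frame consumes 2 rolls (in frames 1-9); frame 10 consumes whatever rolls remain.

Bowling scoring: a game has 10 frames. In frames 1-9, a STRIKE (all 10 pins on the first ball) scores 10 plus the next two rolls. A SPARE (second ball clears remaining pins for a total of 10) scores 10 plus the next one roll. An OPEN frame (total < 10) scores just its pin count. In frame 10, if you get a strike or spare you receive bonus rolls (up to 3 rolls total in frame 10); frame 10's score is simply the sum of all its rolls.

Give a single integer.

Answer: 19

Derivation:
Frame 1: OPEN (3+0=3). Cumulative: 3
Frame 2: OPEN (5+4=9). Cumulative: 12
Frame 3: SPARE (5+5=10). 10 + next roll (10) = 20. Cumulative: 32
Frame 4: STRIKE. 10 + next two rolls (6+3) = 19. Cumulative: 51
Frame 5: OPEN (6+3=9). Cumulative: 60
Frame 6: OPEN (3+5=8). Cumulative: 68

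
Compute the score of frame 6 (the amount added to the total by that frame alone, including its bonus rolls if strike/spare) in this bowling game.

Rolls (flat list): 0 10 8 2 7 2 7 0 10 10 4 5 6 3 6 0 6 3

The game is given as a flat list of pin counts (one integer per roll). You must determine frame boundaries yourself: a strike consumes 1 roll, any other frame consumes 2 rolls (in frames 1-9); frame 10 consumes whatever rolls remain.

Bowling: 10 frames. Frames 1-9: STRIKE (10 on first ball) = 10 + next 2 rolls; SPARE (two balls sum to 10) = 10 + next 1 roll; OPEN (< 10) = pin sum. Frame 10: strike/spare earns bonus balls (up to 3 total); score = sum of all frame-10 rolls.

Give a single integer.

Answer: 19

Derivation:
Frame 1: SPARE (0+10=10). 10 + next roll (8) = 18. Cumulative: 18
Frame 2: SPARE (8+2=10). 10 + next roll (7) = 17. Cumulative: 35
Frame 3: OPEN (7+2=9). Cumulative: 44
Frame 4: OPEN (7+0=7). Cumulative: 51
Frame 5: STRIKE. 10 + next two rolls (10+4) = 24. Cumulative: 75
Frame 6: STRIKE. 10 + next two rolls (4+5) = 19. Cumulative: 94
Frame 7: OPEN (4+5=9). Cumulative: 103
Frame 8: OPEN (6+3=9). Cumulative: 112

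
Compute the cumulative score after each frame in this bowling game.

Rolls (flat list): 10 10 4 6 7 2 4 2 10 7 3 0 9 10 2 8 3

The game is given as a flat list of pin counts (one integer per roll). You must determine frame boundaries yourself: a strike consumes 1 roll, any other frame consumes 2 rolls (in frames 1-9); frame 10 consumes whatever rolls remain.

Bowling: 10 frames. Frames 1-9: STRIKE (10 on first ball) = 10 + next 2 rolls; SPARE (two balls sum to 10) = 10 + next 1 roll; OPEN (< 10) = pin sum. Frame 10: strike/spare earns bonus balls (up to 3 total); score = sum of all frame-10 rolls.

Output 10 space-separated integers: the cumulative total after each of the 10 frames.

Answer: 24 44 61 70 76 96 106 115 135 148

Derivation:
Frame 1: STRIKE. 10 + next two rolls (10+4) = 24. Cumulative: 24
Frame 2: STRIKE. 10 + next two rolls (4+6) = 20. Cumulative: 44
Frame 3: SPARE (4+6=10). 10 + next roll (7) = 17. Cumulative: 61
Frame 4: OPEN (7+2=9). Cumulative: 70
Frame 5: OPEN (4+2=6). Cumulative: 76
Frame 6: STRIKE. 10 + next two rolls (7+3) = 20. Cumulative: 96
Frame 7: SPARE (7+3=10). 10 + next roll (0) = 10. Cumulative: 106
Frame 8: OPEN (0+9=9). Cumulative: 115
Frame 9: STRIKE. 10 + next two rolls (2+8) = 20. Cumulative: 135
Frame 10: SPARE. Sum of all frame-10 rolls (2+8+3) = 13. Cumulative: 148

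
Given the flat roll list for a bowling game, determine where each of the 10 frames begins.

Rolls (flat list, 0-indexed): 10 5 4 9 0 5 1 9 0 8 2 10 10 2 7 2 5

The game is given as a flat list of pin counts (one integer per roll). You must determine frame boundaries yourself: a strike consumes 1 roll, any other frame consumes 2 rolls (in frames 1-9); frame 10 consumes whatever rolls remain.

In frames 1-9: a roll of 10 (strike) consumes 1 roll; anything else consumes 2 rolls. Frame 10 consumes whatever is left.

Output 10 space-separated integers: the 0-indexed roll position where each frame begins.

Answer: 0 1 3 5 7 9 11 12 13 15

Derivation:
Frame 1 starts at roll index 0: roll=10 (strike), consumes 1 roll
Frame 2 starts at roll index 1: rolls=5,4 (sum=9), consumes 2 rolls
Frame 3 starts at roll index 3: rolls=9,0 (sum=9), consumes 2 rolls
Frame 4 starts at roll index 5: rolls=5,1 (sum=6), consumes 2 rolls
Frame 5 starts at roll index 7: rolls=9,0 (sum=9), consumes 2 rolls
Frame 6 starts at roll index 9: rolls=8,2 (sum=10), consumes 2 rolls
Frame 7 starts at roll index 11: roll=10 (strike), consumes 1 roll
Frame 8 starts at roll index 12: roll=10 (strike), consumes 1 roll
Frame 9 starts at roll index 13: rolls=2,7 (sum=9), consumes 2 rolls
Frame 10 starts at roll index 15: 2 remaining rolls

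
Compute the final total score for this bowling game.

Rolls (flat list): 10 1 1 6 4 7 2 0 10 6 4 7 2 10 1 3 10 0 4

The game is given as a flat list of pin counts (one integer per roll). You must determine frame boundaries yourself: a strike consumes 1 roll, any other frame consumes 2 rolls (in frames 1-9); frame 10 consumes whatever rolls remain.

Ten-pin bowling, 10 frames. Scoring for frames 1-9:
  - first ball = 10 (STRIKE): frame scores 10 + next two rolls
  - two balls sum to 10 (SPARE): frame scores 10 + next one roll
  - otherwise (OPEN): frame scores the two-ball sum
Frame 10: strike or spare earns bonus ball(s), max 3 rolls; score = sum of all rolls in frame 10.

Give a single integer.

Frame 1: STRIKE. 10 + next two rolls (1+1) = 12. Cumulative: 12
Frame 2: OPEN (1+1=2). Cumulative: 14
Frame 3: SPARE (6+4=10). 10 + next roll (7) = 17. Cumulative: 31
Frame 4: OPEN (7+2=9). Cumulative: 40
Frame 5: SPARE (0+10=10). 10 + next roll (6) = 16. Cumulative: 56
Frame 6: SPARE (6+4=10). 10 + next roll (7) = 17. Cumulative: 73
Frame 7: OPEN (7+2=9). Cumulative: 82
Frame 8: STRIKE. 10 + next two rolls (1+3) = 14. Cumulative: 96
Frame 9: OPEN (1+3=4). Cumulative: 100
Frame 10: STRIKE. Sum of all frame-10 rolls (10+0+4) = 14. Cumulative: 114

Answer: 114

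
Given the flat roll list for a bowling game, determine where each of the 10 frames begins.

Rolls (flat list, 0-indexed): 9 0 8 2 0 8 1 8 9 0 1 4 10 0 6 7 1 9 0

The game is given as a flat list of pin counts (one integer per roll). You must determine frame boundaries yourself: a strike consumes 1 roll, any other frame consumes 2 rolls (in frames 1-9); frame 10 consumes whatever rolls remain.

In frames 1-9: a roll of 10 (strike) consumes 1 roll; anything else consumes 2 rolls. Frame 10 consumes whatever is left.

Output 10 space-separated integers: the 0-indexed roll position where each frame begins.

Frame 1 starts at roll index 0: rolls=9,0 (sum=9), consumes 2 rolls
Frame 2 starts at roll index 2: rolls=8,2 (sum=10), consumes 2 rolls
Frame 3 starts at roll index 4: rolls=0,8 (sum=8), consumes 2 rolls
Frame 4 starts at roll index 6: rolls=1,8 (sum=9), consumes 2 rolls
Frame 5 starts at roll index 8: rolls=9,0 (sum=9), consumes 2 rolls
Frame 6 starts at roll index 10: rolls=1,4 (sum=5), consumes 2 rolls
Frame 7 starts at roll index 12: roll=10 (strike), consumes 1 roll
Frame 8 starts at roll index 13: rolls=0,6 (sum=6), consumes 2 rolls
Frame 9 starts at roll index 15: rolls=7,1 (sum=8), consumes 2 rolls
Frame 10 starts at roll index 17: 2 remaining rolls

Answer: 0 2 4 6 8 10 12 13 15 17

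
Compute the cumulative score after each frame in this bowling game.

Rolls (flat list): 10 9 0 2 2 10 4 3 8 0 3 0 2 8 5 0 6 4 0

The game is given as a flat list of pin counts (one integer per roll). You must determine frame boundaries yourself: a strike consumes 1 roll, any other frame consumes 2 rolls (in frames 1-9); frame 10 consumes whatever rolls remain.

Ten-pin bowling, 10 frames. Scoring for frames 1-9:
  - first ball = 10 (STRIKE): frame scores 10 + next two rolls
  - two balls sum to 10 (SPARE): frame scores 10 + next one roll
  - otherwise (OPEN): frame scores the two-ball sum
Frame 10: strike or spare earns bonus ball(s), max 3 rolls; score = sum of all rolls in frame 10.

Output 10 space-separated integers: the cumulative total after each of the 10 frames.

Frame 1: STRIKE. 10 + next two rolls (9+0) = 19. Cumulative: 19
Frame 2: OPEN (9+0=9). Cumulative: 28
Frame 3: OPEN (2+2=4). Cumulative: 32
Frame 4: STRIKE. 10 + next two rolls (4+3) = 17. Cumulative: 49
Frame 5: OPEN (4+3=7). Cumulative: 56
Frame 6: OPEN (8+0=8). Cumulative: 64
Frame 7: OPEN (3+0=3). Cumulative: 67
Frame 8: SPARE (2+8=10). 10 + next roll (5) = 15. Cumulative: 82
Frame 9: OPEN (5+0=5). Cumulative: 87
Frame 10: SPARE. Sum of all frame-10 rolls (6+4+0) = 10. Cumulative: 97

Answer: 19 28 32 49 56 64 67 82 87 97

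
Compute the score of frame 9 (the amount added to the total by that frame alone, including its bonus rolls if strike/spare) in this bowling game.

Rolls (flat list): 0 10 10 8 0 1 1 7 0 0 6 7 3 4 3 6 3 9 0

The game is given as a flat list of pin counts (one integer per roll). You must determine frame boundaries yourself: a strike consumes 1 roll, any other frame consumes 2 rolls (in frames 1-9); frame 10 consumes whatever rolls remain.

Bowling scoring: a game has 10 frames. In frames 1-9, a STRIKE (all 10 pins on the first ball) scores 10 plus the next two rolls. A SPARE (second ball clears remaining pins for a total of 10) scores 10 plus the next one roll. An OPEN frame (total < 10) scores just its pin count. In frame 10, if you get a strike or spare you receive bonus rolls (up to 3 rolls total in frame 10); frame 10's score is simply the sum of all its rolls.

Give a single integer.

Frame 1: SPARE (0+10=10). 10 + next roll (10) = 20. Cumulative: 20
Frame 2: STRIKE. 10 + next two rolls (8+0) = 18. Cumulative: 38
Frame 3: OPEN (8+0=8). Cumulative: 46
Frame 4: OPEN (1+1=2). Cumulative: 48
Frame 5: OPEN (7+0=7). Cumulative: 55
Frame 6: OPEN (0+6=6). Cumulative: 61
Frame 7: SPARE (7+3=10). 10 + next roll (4) = 14. Cumulative: 75
Frame 8: OPEN (4+3=7). Cumulative: 82
Frame 9: OPEN (6+3=9). Cumulative: 91
Frame 10: OPEN. Sum of all frame-10 rolls (9+0) = 9. Cumulative: 100

Answer: 9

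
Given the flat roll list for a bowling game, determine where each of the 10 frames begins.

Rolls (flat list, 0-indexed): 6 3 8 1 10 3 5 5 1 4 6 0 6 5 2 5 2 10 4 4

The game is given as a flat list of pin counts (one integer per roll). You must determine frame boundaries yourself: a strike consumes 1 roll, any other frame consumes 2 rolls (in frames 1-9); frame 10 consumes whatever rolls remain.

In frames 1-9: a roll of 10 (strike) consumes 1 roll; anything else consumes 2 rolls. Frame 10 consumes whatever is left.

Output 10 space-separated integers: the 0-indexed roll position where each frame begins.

Frame 1 starts at roll index 0: rolls=6,3 (sum=9), consumes 2 rolls
Frame 2 starts at roll index 2: rolls=8,1 (sum=9), consumes 2 rolls
Frame 3 starts at roll index 4: roll=10 (strike), consumes 1 roll
Frame 4 starts at roll index 5: rolls=3,5 (sum=8), consumes 2 rolls
Frame 5 starts at roll index 7: rolls=5,1 (sum=6), consumes 2 rolls
Frame 6 starts at roll index 9: rolls=4,6 (sum=10), consumes 2 rolls
Frame 7 starts at roll index 11: rolls=0,6 (sum=6), consumes 2 rolls
Frame 8 starts at roll index 13: rolls=5,2 (sum=7), consumes 2 rolls
Frame 9 starts at roll index 15: rolls=5,2 (sum=7), consumes 2 rolls
Frame 10 starts at roll index 17: 3 remaining rolls

Answer: 0 2 4 5 7 9 11 13 15 17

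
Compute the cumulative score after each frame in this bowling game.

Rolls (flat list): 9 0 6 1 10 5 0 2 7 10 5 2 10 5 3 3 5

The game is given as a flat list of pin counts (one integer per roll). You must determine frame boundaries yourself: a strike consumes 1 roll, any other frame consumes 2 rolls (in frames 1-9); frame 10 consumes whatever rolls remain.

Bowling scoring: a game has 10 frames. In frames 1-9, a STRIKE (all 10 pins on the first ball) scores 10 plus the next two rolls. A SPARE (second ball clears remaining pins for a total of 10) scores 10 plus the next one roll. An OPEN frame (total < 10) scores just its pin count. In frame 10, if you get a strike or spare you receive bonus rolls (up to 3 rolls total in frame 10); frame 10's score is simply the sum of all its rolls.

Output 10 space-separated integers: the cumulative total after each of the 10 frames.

Frame 1: OPEN (9+0=9). Cumulative: 9
Frame 2: OPEN (6+1=7). Cumulative: 16
Frame 3: STRIKE. 10 + next two rolls (5+0) = 15. Cumulative: 31
Frame 4: OPEN (5+0=5). Cumulative: 36
Frame 5: OPEN (2+7=9). Cumulative: 45
Frame 6: STRIKE. 10 + next two rolls (5+2) = 17. Cumulative: 62
Frame 7: OPEN (5+2=7). Cumulative: 69
Frame 8: STRIKE. 10 + next two rolls (5+3) = 18. Cumulative: 87
Frame 9: OPEN (5+3=8). Cumulative: 95
Frame 10: OPEN. Sum of all frame-10 rolls (3+5) = 8. Cumulative: 103

Answer: 9 16 31 36 45 62 69 87 95 103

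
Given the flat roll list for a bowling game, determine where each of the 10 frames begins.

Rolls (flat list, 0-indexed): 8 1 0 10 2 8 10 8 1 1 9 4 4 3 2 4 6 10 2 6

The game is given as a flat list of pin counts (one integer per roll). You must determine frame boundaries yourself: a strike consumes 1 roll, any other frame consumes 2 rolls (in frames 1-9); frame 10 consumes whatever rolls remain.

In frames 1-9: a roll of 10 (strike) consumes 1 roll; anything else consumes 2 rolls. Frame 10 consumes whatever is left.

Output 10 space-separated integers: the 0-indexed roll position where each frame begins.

Answer: 0 2 4 6 7 9 11 13 15 17

Derivation:
Frame 1 starts at roll index 0: rolls=8,1 (sum=9), consumes 2 rolls
Frame 2 starts at roll index 2: rolls=0,10 (sum=10), consumes 2 rolls
Frame 3 starts at roll index 4: rolls=2,8 (sum=10), consumes 2 rolls
Frame 4 starts at roll index 6: roll=10 (strike), consumes 1 roll
Frame 5 starts at roll index 7: rolls=8,1 (sum=9), consumes 2 rolls
Frame 6 starts at roll index 9: rolls=1,9 (sum=10), consumes 2 rolls
Frame 7 starts at roll index 11: rolls=4,4 (sum=8), consumes 2 rolls
Frame 8 starts at roll index 13: rolls=3,2 (sum=5), consumes 2 rolls
Frame 9 starts at roll index 15: rolls=4,6 (sum=10), consumes 2 rolls
Frame 10 starts at roll index 17: 3 remaining rolls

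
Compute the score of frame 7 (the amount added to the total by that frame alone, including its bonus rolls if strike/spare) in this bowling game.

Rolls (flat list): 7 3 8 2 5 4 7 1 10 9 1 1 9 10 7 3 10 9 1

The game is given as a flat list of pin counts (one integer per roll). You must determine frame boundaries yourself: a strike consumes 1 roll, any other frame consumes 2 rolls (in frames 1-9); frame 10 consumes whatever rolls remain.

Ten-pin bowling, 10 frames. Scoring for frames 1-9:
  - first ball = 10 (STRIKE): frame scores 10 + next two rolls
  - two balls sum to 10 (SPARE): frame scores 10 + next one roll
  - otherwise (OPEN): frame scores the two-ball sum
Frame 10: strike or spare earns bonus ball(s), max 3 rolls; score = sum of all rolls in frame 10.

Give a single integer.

Frame 1: SPARE (7+3=10). 10 + next roll (8) = 18. Cumulative: 18
Frame 2: SPARE (8+2=10). 10 + next roll (5) = 15. Cumulative: 33
Frame 3: OPEN (5+4=9). Cumulative: 42
Frame 4: OPEN (7+1=8). Cumulative: 50
Frame 5: STRIKE. 10 + next two rolls (9+1) = 20. Cumulative: 70
Frame 6: SPARE (9+1=10). 10 + next roll (1) = 11. Cumulative: 81
Frame 7: SPARE (1+9=10). 10 + next roll (10) = 20. Cumulative: 101
Frame 8: STRIKE. 10 + next two rolls (7+3) = 20. Cumulative: 121
Frame 9: SPARE (7+3=10). 10 + next roll (10) = 20. Cumulative: 141

Answer: 20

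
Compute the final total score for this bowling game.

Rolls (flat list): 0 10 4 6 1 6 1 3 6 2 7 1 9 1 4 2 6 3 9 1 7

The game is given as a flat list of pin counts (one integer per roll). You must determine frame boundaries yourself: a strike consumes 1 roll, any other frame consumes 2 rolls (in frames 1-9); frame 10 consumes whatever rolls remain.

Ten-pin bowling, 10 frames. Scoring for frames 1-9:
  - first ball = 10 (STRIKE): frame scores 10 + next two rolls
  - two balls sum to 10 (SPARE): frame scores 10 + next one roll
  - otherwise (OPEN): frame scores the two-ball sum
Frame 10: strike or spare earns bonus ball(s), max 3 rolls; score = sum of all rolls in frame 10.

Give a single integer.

Answer: 98

Derivation:
Frame 1: SPARE (0+10=10). 10 + next roll (4) = 14. Cumulative: 14
Frame 2: SPARE (4+6=10). 10 + next roll (1) = 11. Cumulative: 25
Frame 3: OPEN (1+6=7). Cumulative: 32
Frame 4: OPEN (1+3=4). Cumulative: 36
Frame 5: OPEN (6+2=8). Cumulative: 44
Frame 6: OPEN (7+1=8). Cumulative: 52
Frame 7: SPARE (9+1=10). 10 + next roll (4) = 14. Cumulative: 66
Frame 8: OPEN (4+2=6). Cumulative: 72
Frame 9: OPEN (6+3=9). Cumulative: 81
Frame 10: SPARE. Sum of all frame-10 rolls (9+1+7) = 17. Cumulative: 98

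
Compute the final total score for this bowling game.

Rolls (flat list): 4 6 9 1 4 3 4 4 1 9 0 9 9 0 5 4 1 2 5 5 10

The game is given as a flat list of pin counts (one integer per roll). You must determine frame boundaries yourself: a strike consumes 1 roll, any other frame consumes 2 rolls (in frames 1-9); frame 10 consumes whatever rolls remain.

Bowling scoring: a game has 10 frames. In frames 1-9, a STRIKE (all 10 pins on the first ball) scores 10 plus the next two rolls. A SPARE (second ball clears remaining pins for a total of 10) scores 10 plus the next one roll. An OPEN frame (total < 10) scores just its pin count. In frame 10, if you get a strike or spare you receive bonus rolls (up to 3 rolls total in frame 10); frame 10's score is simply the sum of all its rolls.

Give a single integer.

Answer: 108

Derivation:
Frame 1: SPARE (4+6=10). 10 + next roll (9) = 19. Cumulative: 19
Frame 2: SPARE (9+1=10). 10 + next roll (4) = 14. Cumulative: 33
Frame 3: OPEN (4+3=7). Cumulative: 40
Frame 4: OPEN (4+4=8). Cumulative: 48
Frame 5: SPARE (1+9=10). 10 + next roll (0) = 10. Cumulative: 58
Frame 6: OPEN (0+9=9). Cumulative: 67
Frame 7: OPEN (9+0=9). Cumulative: 76
Frame 8: OPEN (5+4=9). Cumulative: 85
Frame 9: OPEN (1+2=3). Cumulative: 88
Frame 10: SPARE. Sum of all frame-10 rolls (5+5+10) = 20. Cumulative: 108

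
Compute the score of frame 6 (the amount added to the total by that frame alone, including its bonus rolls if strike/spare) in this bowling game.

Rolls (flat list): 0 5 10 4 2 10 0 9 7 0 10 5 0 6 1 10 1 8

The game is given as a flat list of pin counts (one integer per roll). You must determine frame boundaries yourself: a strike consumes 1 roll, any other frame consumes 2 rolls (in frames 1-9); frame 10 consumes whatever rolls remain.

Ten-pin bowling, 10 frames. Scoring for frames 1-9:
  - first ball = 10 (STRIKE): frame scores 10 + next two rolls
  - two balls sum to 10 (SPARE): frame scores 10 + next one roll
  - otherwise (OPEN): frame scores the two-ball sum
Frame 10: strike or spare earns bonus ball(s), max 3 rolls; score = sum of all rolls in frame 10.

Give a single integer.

Answer: 7

Derivation:
Frame 1: OPEN (0+5=5). Cumulative: 5
Frame 2: STRIKE. 10 + next two rolls (4+2) = 16. Cumulative: 21
Frame 3: OPEN (4+2=6). Cumulative: 27
Frame 4: STRIKE. 10 + next two rolls (0+9) = 19. Cumulative: 46
Frame 5: OPEN (0+9=9). Cumulative: 55
Frame 6: OPEN (7+0=7). Cumulative: 62
Frame 7: STRIKE. 10 + next two rolls (5+0) = 15. Cumulative: 77
Frame 8: OPEN (5+0=5). Cumulative: 82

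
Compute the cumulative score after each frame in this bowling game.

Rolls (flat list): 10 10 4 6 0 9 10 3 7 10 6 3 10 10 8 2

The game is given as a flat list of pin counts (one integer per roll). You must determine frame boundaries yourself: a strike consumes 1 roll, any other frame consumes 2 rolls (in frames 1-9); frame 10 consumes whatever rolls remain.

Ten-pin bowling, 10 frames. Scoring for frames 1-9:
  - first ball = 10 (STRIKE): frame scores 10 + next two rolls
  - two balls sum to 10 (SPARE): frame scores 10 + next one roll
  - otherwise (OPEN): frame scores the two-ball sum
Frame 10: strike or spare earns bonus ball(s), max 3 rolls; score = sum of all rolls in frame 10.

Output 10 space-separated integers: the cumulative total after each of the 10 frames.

Frame 1: STRIKE. 10 + next two rolls (10+4) = 24. Cumulative: 24
Frame 2: STRIKE. 10 + next two rolls (4+6) = 20. Cumulative: 44
Frame 3: SPARE (4+6=10). 10 + next roll (0) = 10. Cumulative: 54
Frame 4: OPEN (0+9=9). Cumulative: 63
Frame 5: STRIKE. 10 + next two rolls (3+7) = 20. Cumulative: 83
Frame 6: SPARE (3+7=10). 10 + next roll (10) = 20. Cumulative: 103
Frame 7: STRIKE. 10 + next two rolls (6+3) = 19. Cumulative: 122
Frame 8: OPEN (6+3=9). Cumulative: 131
Frame 9: STRIKE. 10 + next two rolls (10+8) = 28. Cumulative: 159
Frame 10: STRIKE. Sum of all frame-10 rolls (10+8+2) = 20. Cumulative: 179

Answer: 24 44 54 63 83 103 122 131 159 179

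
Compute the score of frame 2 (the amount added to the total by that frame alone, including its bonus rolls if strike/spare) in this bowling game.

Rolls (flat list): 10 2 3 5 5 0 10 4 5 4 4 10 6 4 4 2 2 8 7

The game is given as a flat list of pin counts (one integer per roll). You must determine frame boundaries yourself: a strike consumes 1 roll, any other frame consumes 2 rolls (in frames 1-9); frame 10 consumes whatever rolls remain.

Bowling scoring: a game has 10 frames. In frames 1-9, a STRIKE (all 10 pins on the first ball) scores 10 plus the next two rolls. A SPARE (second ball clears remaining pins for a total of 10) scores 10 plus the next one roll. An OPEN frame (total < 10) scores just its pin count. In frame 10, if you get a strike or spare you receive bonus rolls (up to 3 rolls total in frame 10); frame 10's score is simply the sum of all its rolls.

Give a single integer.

Frame 1: STRIKE. 10 + next two rolls (2+3) = 15. Cumulative: 15
Frame 2: OPEN (2+3=5). Cumulative: 20
Frame 3: SPARE (5+5=10). 10 + next roll (0) = 10. Cumulative: 30
Frame 4: SPARE (0+10=10). 10 + next roll (4) = 14. Cumulative: 44

Answer: 5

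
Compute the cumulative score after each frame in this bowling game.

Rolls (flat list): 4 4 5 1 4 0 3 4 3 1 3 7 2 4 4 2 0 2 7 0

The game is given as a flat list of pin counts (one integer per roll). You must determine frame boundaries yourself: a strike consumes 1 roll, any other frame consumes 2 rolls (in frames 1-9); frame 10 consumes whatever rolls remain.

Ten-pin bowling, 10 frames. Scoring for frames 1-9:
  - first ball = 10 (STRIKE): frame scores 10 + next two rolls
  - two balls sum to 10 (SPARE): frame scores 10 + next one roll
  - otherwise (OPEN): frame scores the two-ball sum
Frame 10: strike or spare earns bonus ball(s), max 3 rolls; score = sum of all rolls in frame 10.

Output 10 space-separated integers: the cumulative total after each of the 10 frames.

Frame 1: OPEN (4+4=8). Cumulative: 8
Frame 2: OPEN (5+1=6). Cumulative: 14
Frame 3: OPEN (4+0=4). Cumulative: 18
Frame 4: OPEN (3+4=7). Cumulative: 25
Frame 5: OPEN (3+1=4). Cumulative: 29
Frame 6: SPARE (3+7=10). 10 + next roll (2) = 12. Cumulative: 41
Frame 7: OPEN (2+4=6). Cumulative: 47
Frame 8: OPEN (4+2=6). Cumulative: 53
Frame 9: OPEN (0+2=2). Cumulative: 55
Frame 10: OPEN. Sum of all frame-10 rolls (7+0) = 7. Cumulative: 62

Answer: 8 14 18 25 29 41 47 53 55 62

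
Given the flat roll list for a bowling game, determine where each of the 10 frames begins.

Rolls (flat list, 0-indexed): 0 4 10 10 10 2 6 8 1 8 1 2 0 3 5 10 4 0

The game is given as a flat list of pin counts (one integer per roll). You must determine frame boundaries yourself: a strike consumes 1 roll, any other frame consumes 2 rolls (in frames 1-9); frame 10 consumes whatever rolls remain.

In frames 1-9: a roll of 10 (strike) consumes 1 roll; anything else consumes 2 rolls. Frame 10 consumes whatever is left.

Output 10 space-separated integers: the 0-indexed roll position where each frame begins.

Frame 1 starts at roll index 0: rolls=0,4 (sum=4), consumes 2 rolls
Frame 2 starts at roll index 2: roll=10 (strike), consumes 1 roll
Frame 3 starts at roll index 3: roll=10 (strike), consumes 1 roll
Frame 4 starts at roll index 4: roll=10 (strike), consumes 1 roll
Frame 5 starts at roll index 5: rolls=2,6 (sum=8), consumes 2 rolls
Frame 6 starts at roll index 7: rolls=8,1 (sum=9), consumes 2 rolls
Frame 7 starts at roll index 9: rolls=8,1 (sum=9), consumes 2 rolls
Frame 8 starts at roll index 11: rolls=2,0 (sum=2), consumes 2 rolls
Frame 9 starts at roll index 13: rolls=3,5 (sum=8), consumes 2 rolls
Frame 10 starts at roll index 15: 3 remaining rolls

Answer: 0 2 3 4 5 7 9 11 13 15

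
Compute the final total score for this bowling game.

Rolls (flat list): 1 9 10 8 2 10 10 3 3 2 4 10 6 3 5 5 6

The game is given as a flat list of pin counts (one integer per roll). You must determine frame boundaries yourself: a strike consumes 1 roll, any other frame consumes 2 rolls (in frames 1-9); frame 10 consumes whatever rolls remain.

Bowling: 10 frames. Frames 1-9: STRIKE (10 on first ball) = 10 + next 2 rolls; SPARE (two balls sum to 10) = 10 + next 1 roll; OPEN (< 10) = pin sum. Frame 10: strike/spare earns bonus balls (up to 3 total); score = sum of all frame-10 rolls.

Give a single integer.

Frame 1: SPARE (1+9=10). 10 + next roll (10) = 20. Cumulative: 20
Frame 2: STRIKE. 10 + next two rolls (8+2) = 20. Cumulative: 40
Frame 3: SPARE (8+2=10). 10 + next roll (10) = 20. Cumulative: 60
Frame 4: STRIKE. 10 + next two rolls (10+3) = 23. Cumulative: 83
Frame 5: STRIKE. 10 + next two rolls (3+3) = 16. Cumulative: 99
Frame 6: OPEN (3+3=6). Cumulative: 105
Frame 7: OPEN (2+4=6). Cumulative: 111
Frame 8: STRIKE. 10 + next two rolls (6+3) = 19. Cumulative: 130
Frame 9: OPEN (6+3=9). Cumulative: 139
Frame 10: SPARE. Sum of all frame-10 rolls (5+5+6) = 16. Cumulative: 155

Answer: 155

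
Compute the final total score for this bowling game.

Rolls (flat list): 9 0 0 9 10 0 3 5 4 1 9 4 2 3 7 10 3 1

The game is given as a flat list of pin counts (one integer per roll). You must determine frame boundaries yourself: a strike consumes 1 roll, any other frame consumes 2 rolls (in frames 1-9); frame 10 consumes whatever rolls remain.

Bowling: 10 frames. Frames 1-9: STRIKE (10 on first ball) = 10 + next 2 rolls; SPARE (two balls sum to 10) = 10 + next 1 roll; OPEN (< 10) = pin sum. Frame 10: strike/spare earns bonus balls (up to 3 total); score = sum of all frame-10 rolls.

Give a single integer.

Answer: 101

Derivation:
Frame 1: OPEN (9+0=9). Cumulative: 9
Frame 2: OPEN (0+9=9). Cumulative: 18
Frame 3: STRIKE. 10 + next two rolls (0+3) = 13. Cumulative: 31
Frame 4: OPEN (0+3=3). Cumulative: 34
Frame 5: OPEN (5+4=9). Cumulative: 43
Frame 6: SPARE (1+9=10). 10 + next roll (4) = 14. Cumulative: 57
Frame 7: OPEN (4+2=6). Cumulative: 63
Frame 8: SPARE (3+7=10). 10 + next roll (10) = 20. Cumulative: 83
Frame 9: STRIKE. 10 + next two rolls (3+1) = 14. Cumulative: 97
Frame 10: OPEN. Sum of all frame-10 rolls (3+1) = 4. Cumulative: 101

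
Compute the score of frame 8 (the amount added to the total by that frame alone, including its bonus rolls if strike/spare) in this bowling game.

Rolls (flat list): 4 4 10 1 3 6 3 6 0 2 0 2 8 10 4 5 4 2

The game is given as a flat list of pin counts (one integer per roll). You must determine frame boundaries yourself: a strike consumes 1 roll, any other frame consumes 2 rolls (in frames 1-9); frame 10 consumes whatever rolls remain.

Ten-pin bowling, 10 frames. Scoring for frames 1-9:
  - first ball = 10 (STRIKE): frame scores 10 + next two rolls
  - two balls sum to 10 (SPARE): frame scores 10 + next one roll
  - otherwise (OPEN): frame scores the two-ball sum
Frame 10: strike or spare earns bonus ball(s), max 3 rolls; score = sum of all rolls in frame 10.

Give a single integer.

Answer: 19

Derivation:
Frame 1: OPEN (4+4=8). Cumulative: 8
Frame 2: STRIKE. 10 + next two rolls (1+3) = 14. Cumulative: 22
Frame 3: OPEN (1+3=4). Cumulative: 26
Frame 4: OPEN (6+3=9). Cumulative: 35
Frame 5: OPEN (6+0=6). Cumulative: 41
Frame 6: OPEN (2+0=2). Cumulative: 43
Frame 7: SPARE (2+8=10). 10 + next roll (10) = 20. Cumulative: 63
Frame 8: STRIKE. 10 + next two rolls (4+5) = 19. Cumulative: 82
Frame 9: OPEN (4+5=9). Cumulative: 91
Frame 10: OPEN. Sum of all frame-10 rolls (4+2) = 6. Cumulative: 97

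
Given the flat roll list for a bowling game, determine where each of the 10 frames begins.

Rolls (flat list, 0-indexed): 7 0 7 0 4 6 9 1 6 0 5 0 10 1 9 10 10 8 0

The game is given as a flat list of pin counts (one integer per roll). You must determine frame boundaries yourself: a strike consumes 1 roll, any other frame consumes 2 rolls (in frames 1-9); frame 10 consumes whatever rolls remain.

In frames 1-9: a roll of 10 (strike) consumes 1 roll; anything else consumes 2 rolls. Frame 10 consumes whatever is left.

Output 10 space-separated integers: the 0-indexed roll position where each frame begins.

Frame 1 starts at roll index 0: rolls=7,0 (sum=7), consumes 2 rolls
Frame 2 starts at roll index 2: rolls=7,0 (sum=7), consumes 2 rolls
Frame 3 starts at roll index 4: rolls=4,6 (sum=10), consumes 2 rolls
Frame 4 starts at roll index 6: rolls=9,1 (sum=10), consumes 2 rolls
Frame 5 starts at roll index 8: rolls=6,0 (sum=6), consumes 2 rolls
Frame 6 starts at roll index 10: rolls=5,0 (sum=5), consumes 2 rolls
Frame 7 starts at roll index 12: roll=10 (strike), consumes 1 roll
Frame 8 starts at roll index 13: rolls=1,9 (sum=10), consumes 2 rolls
Frame 9 starts at roll index 15: roll=10 (strike), consumes 1 roll
Frame 10 starts at roll index 16: 3 remaining rolls

Answer: 0 2 4 6 8 10 12 13 15 16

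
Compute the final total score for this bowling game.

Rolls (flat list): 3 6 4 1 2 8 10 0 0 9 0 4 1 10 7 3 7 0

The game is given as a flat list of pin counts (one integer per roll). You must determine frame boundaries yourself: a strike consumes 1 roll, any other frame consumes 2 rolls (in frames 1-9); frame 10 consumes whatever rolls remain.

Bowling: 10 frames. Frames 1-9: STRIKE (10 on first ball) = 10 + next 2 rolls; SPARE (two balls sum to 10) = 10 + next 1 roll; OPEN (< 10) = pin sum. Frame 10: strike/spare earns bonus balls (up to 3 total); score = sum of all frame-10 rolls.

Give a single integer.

Frame 1: OPEN (3+6=9). Cumulative: 9
Frame 2: OPEN (4+1=5). Cumulative: 14
Frame 3: SPARE (2+8=10). 10 + next roll (10) = 20. Cumulative: 34
Frame 4: STRIKE. 10 + next two rolls (0+0) = 10. Cumulative: 44
Frame 5: OPEN (0+0=0). Cumulative: 44
Frame 6: OPEN (9+0=9). Cumulative: 53
Frame 7: OPEN (4+1=5). Cumulative: 58
Frame 8: STRIKE. 10 + next two rolls (7+3) = 20. Cumulative: 78
Frame 9: SPARE (7+3=10). 10 + next roll (7) = 17. Cumulative: 95
Frame 10: OPEN. Sum of all frame-10 rolls (7+0) = 7. Cumulative: 102

Answer: 102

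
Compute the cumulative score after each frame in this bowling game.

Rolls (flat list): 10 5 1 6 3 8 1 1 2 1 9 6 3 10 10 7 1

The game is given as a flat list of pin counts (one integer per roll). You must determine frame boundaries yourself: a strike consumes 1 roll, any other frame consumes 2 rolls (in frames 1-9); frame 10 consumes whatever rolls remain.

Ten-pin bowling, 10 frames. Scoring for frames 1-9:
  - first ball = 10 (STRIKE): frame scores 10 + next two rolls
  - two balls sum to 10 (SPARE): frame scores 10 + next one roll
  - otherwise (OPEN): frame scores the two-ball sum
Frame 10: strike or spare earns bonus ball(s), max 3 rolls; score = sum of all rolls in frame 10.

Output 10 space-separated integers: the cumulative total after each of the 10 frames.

Answer: 16 22 31 40 43 59 68 95 113 121

Derivation:
Frame 1: STRIKE. 10 + next two rolls (5+1) = 16. Cumulative: 16
Frame 2: OPEN (5+1=6). Cumulative: 22
Frame 3: OPEN (6+3=9). Cumulative: 31
Frame 4: OPEN (8+1=9). Cumulative: 40
Frame 5: OPEN (1+2=3). Cumulative: 43
Frame 6: SPARE (1+9=10). 10 + next roll (6) = 16. Cumulative: 59
Frame 7: OPEN (6+3=9). Cumulative: 68
Frame 8: STRIKE. 10 + next two rolls (10+7) = 27. Cumulative: 95
Frame 9: STRIKE. 10 + next two rolls (7+1) = 18. Cumulative: 113
Frame 10: OPEN. Sum of all frame-10 rolls (7+1) = 8. Cumulative: 121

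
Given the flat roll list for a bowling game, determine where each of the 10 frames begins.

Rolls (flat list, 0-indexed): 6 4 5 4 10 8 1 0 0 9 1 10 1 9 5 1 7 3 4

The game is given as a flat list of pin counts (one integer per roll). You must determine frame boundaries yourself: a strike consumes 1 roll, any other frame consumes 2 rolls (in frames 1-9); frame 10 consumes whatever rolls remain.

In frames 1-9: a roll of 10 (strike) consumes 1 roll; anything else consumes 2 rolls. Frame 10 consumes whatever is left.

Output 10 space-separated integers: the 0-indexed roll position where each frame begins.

Answer: 0 2 4 5 7 9 11 12 14 16

Derivation:
Frame 1 starts at roll index 0: rolls=6,4 (sum=10), consumes 2 rolls
Frame 2 starts at roll index 2: rolls=5,4 (sum=9), consumes 2 rolls
Frame 3 starts at roll index 4: roll=10 (strike), consumes 1 roll
Frame 4 starts at roll index 5: rolls=8,1 (sum=9), consumes 2 rolls
Frame 5 starts at roll index 7: rolls=0,0 (sum=0), consumes 2 rolls
Frame 6 starts at roll index 9: rolls=9,1 (sum=10), consumes 2 rolls
Frame 7 starts at roll index 11: roll=10 (strike), consumes 1 roll
Frame 8 starts at roll index 12: rolls=1,9 (sum=10), consumes 2 rolls
Frame 9 starts at roll index 14: rolls=5,1 (sum=6), consumes 2 rolls
Frame 10 starts at roll index 16: 3 remaining rolls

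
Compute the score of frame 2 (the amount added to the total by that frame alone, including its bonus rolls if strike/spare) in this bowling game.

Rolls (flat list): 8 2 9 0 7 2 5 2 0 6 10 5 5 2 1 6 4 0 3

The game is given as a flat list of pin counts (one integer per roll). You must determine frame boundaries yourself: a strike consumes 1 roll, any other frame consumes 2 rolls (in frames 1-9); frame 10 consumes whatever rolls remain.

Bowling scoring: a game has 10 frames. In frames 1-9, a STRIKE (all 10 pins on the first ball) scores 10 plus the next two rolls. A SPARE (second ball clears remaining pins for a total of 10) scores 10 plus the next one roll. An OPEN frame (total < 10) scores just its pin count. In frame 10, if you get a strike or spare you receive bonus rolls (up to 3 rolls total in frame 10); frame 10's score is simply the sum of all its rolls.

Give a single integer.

Answer: 9

Derivation:
Frame 1: SPARE (8+2=10). 10 + next roll (9) = 19. Cumulative: 19
Frame 2: OPEN (9+0=9). Cumulative: 28
Frame 3: OPEN (7+2=9). Cumulative: 37
Frame 4: OPEN (5+2=7). Cumulative: 44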